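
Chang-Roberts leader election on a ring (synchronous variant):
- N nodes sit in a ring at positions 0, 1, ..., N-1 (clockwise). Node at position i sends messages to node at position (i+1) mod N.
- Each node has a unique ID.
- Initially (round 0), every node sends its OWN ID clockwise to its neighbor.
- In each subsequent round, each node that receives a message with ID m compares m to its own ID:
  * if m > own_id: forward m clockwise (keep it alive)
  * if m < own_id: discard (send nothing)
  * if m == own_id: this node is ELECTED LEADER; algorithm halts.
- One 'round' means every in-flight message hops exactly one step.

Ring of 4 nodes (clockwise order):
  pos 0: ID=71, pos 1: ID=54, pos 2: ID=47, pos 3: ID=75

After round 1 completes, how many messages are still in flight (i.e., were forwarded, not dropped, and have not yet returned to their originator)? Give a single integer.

Answer: 3

Derivation:
Round 1: pos1(id54) recv 71: fwd; pos2(id47) recv 54: fwd; pos3(id75) recv 47: drop; pos0(id71) recv 75: fwd
After round 1: 3 messages still in flight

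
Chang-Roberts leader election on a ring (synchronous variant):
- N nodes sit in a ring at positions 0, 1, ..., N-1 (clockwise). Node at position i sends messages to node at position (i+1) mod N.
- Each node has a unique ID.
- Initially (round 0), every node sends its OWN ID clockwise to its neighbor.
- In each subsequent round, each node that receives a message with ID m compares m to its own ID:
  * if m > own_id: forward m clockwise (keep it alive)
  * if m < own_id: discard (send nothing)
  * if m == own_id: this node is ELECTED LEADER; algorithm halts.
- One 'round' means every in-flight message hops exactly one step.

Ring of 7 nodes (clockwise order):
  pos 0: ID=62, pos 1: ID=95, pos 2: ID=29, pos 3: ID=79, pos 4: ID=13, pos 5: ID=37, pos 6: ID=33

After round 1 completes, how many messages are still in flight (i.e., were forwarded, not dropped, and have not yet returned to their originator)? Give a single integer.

Round 1: pos1(id95) recv 62: drop; pos2(id29) recv 95: fwd; pos3(id79) recv 29: drop; pos4(id13) recv 79: fwd; pos5(id37) recv 13: drop; pos6(id33) recv 37: fwd; pos0(id62) recv 33: drop
After round 1: 3 messages still in flight

Answer: 3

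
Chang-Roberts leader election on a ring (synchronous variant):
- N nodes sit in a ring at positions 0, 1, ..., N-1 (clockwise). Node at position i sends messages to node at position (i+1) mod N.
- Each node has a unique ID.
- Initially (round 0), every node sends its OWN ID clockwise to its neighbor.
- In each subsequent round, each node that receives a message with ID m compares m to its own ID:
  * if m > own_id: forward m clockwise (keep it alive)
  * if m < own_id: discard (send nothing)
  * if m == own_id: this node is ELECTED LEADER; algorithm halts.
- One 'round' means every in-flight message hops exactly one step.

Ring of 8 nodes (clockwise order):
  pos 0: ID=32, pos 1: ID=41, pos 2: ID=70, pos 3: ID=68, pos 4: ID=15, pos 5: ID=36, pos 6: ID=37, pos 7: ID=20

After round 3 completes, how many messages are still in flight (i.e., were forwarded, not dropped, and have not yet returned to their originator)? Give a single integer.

Answer: 2

Derivation:
Round 1: pos1(id41) recv 32: drop; pos2(id70) recv 41: drop; pos3(id68) recv 70: fwd; pos4(id15) recv 68: fwd; pos5(id36) recv 15: drop; pos6(id37) recv 36: drop; pos7(id20) recv 37: fwd; pos0(id32) recv 20: drop
Round 2: pos4(id15) recv 70: fwd; pos5(id36) recv 68: fwd; pos0(id32) recv 37: fwd
Round 3: pos5(id36) recv 70: fwd; pos6(id37) recv 68: fwd; pos1(id41) recv 37: drop
After round 3: 2 messages still in flight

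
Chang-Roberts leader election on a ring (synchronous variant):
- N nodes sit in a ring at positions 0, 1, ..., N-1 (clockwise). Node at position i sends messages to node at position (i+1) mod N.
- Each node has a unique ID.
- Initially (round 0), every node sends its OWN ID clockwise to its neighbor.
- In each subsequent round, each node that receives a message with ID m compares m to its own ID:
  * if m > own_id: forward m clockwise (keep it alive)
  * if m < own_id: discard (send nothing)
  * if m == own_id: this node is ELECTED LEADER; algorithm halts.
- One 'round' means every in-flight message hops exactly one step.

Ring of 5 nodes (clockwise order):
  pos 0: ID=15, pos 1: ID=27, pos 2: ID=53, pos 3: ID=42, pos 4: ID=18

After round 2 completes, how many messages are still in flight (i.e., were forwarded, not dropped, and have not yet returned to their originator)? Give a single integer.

Answer: 2

Derivation:
Round 1: pos1(id27) recv 15: drop; pos2(id53) recv 27: drop; pos3(id42) recv 53: fwd; pos4(id18) recv 42: fwd; pos0(id15) recv 18: fwd
Round 2: pos4(id18) recv 53: fwd; pos0(id15) recv 42: fwd; pos1(id27) recv 18: drop
After round 2: 2 messages still in flight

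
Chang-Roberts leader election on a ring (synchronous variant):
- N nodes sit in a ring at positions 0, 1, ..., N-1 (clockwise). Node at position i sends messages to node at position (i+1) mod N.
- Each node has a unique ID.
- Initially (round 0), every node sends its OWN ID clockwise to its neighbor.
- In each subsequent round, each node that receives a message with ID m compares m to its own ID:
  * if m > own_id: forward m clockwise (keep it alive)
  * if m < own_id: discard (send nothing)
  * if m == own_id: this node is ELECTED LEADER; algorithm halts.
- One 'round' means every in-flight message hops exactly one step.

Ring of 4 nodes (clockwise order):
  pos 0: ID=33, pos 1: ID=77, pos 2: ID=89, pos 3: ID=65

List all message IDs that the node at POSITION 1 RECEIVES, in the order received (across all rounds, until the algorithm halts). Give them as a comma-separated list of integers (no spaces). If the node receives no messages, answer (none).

Answer: 33,65,89

Derivation:
Round 1: pos1(id77) recv 33: drop; pos2(id89) recv 77: drop; pos3(id65) recv 89: fwd; pos0(id33) recv 65: fwd
Round 2: pos0(id33) recv 89: fwd; pos1(id77) recv 65: drop
Round 3: pos1(id77) recv 89: fwd
Round 4: pos2(id89) recv 89: ELECTED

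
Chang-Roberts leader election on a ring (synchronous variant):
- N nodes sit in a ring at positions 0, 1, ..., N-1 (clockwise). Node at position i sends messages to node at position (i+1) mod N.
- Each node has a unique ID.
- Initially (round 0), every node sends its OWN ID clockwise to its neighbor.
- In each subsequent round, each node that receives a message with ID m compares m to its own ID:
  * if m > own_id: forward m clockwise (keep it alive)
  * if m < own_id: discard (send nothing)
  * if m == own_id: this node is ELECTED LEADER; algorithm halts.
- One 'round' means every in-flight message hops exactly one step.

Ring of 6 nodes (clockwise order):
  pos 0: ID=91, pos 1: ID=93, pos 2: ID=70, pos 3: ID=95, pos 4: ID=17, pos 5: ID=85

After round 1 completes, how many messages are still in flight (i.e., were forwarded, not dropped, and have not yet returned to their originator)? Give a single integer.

Answer: 2

Derivation:
Round 1: pos1(id93) recv 91: drop; pos2(id70) recv 93: fwd; pos3(id95) recv 70: drop; pos4(id17) recv 95: fwd; pos5(id85) recv 17: drop; pos0(id91) recv 85: drop
After round 1: 2 messages still in flight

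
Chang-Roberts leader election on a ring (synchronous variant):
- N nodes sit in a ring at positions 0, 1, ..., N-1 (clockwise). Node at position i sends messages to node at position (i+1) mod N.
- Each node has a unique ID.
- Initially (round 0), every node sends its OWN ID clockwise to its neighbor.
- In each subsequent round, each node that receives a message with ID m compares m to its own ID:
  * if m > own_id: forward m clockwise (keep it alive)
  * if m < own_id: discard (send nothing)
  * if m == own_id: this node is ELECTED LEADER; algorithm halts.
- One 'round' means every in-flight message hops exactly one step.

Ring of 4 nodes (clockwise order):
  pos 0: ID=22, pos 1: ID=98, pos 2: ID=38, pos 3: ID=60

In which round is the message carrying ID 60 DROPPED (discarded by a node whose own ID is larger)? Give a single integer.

Round 1: pos1(id98) recv 22: drop; pos2(id38) recv 98: fwd; pos3(id60) recv 38: drop; pos0(id22) recv 60: fwd
Round 2: pos3(id60) recv 98: fwd; pos1(id98) recv 60: drop
Round 3: pos0(id22) recv 98: fwd
Round 4: pos1(id98) recv 98: ELECTED
Message ID 60 originates at pos 3; dropped at pos 1 in round 2

Answer: 2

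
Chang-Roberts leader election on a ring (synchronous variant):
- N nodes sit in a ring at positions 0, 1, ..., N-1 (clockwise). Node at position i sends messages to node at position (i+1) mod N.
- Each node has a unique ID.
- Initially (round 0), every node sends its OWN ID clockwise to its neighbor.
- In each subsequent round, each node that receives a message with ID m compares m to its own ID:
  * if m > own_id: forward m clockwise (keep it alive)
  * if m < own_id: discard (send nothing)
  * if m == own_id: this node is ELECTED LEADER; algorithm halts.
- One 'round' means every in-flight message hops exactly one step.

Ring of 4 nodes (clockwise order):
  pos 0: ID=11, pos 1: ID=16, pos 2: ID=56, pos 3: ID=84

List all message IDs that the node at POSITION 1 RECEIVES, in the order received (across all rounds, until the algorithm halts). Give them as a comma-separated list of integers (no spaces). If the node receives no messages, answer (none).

Round 1: pos1(id16) recv 11: drop; pos2(id56) recv 16: drop; pos3(id84) recv 56: drop; pos0(id11) recv 84: fwd
Round 2: pos1(id16) recv 84: fwd
Round 3: pos2(id56) recv 84: fwd
Round 4: pos3(id84) recv 84: ELECTED

Answer: 11,84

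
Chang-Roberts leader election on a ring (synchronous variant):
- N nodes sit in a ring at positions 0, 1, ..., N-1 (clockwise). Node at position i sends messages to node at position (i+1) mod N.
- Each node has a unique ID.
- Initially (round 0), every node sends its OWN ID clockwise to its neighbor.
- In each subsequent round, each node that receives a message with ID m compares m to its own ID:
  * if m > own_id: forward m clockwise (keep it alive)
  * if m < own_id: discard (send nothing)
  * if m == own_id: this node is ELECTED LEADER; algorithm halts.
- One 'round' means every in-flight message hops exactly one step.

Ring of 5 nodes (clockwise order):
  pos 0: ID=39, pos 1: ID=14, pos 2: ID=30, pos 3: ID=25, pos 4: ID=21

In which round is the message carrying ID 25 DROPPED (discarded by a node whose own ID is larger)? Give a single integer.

Answer: 2

Derivation:
Round 1: pos1(id14) recv 39: fwd; pos2(id30) recv 14: drop; pos3(id25) recv 30: fwd; pos4(id21) recv 25: fwd; pos0(id39) recv 21: drop
Round 2: pos2(id30) recv 39: fwd; pos4(id21) recv 30: fwd; pos0(id39) recv 25: drop
Round 3: pos3(id25) recv 39: fwd; pos0(id39) recv 30: drop
Round 4: pos4(id21) recv 39: fwd
Round 5: pos0(id39) recv 39: ELECTED
Message ID 25 originates at pos 3; dropped at pos 0 in round 2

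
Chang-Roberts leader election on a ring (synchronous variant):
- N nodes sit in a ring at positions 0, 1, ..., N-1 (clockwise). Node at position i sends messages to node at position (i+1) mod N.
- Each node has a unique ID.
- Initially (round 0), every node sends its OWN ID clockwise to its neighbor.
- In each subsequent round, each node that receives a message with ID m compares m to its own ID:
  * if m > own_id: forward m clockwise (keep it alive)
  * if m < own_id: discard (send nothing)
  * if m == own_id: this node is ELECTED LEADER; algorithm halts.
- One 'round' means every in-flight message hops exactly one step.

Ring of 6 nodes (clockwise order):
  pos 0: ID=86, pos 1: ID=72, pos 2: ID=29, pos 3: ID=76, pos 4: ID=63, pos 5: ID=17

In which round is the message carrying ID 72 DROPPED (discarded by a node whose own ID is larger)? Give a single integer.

Answer: 2

Derivation:
Round 1: pos1(id72) recv 86: fwd; pos2(id29) recv 72: fwd; pos3(id76) recv 29: drop; pos4(id63) recv 76: fwd; pos5(id17) recv 63: fwd; pos0(id86) recv 17: drop
Round 2: pos2(id29) recv 86: fwd; pos3(id76) recv 72: drop; pos5(id17) recv 76: fwd; pos0(id86) recv 63: drop
Round 3: pos3(id76) recv 86: fwd; pos0(id86) recv 76: drop
Round 4: pos4(id63) recv 86: fwd
Round 5: pos5(id17) recv 86: fwd
Round 6: pos0(id86) recv 86: ELECTED
Message ID 72 originates at pos 1; dropped at pos 3 in round 2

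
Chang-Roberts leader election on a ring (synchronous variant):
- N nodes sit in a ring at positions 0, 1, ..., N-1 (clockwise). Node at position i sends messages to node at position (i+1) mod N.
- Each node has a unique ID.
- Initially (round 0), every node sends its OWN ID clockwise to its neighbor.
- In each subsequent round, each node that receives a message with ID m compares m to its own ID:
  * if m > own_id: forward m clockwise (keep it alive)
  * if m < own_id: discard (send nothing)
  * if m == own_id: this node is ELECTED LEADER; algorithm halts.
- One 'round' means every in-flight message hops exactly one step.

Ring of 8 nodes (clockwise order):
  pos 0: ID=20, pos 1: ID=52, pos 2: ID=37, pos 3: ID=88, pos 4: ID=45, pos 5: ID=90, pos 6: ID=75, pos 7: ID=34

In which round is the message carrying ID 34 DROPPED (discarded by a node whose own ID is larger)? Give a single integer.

Answer: 2

Derivation:
Round 1: pos1(id52) recv 20: drop; pos2(id37) recv 52: fwd; pos3(id88) recv 37: drop; pos4(id45) recv 88: fwd; pos5(id90) recv 45: drop; pos6(id75) recv 90: fwd; pos7(id34) recv 75: fwd; pos0(id20) recv 34: fwd
Round 2: pos3(id88) recv 52: drop; pos5(id90) recv 88: drop; pos7(id34) recv 90: fwd; pos0(id20) recv 75: fwd; pos1(id52) recv 34: drop
Round 3: pos0(id20) recv 90: fwd; pos1(id52) recv 75: fwd
Round 4: pos1(id52) recv 90: fwd; pos2(id37) recv 75: fwd
Round 5: pos2(id37) recv 90: fwd; pos3(id88) recv 75: drop
Round 6: pos3(id88) recv 90: fwd
Round 7: pos4(id45) recv 90: fwd
Round 8: pos5(id90) recv 90: ELECTED
Message ID 34 originates at pos 7; dropped at pos 1 in round 2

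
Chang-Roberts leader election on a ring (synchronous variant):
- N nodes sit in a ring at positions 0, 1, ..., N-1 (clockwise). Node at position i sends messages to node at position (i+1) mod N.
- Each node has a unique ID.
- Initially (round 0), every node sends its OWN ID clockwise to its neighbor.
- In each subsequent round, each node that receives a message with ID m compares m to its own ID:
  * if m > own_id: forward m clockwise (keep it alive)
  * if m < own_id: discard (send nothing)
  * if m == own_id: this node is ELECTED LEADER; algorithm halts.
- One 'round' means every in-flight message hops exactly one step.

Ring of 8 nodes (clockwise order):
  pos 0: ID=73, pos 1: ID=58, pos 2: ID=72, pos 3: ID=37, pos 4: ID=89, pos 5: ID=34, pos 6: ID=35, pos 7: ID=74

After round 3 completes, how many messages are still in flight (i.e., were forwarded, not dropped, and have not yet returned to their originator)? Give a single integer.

Answer: 3

Derivation:
Round 1: pos1(id58) recv 73: fwd; pos2(id72) recv 58: drop; pos3(id37) recv 72: fwd; pos4(id89) recv 37: drop; pos5(id34) recv 89: fwd; pos6(id35) recv 34: drop; pos7(id74) recv 35: drop; pos0(id73) recv 74: fwd
Round 2: pos2(id72) recv 73: fwd; pos4(id89) recv 72: drop; pos6(id35) recv 89: fwd; pos1(id58) recv 74: fwd
Round 3: pos3(id37) recv 73: fwd; pos7(id74) recv 89: fwd; pos2(id72) recv 74: fwd
After round 3: 3 messages still in flight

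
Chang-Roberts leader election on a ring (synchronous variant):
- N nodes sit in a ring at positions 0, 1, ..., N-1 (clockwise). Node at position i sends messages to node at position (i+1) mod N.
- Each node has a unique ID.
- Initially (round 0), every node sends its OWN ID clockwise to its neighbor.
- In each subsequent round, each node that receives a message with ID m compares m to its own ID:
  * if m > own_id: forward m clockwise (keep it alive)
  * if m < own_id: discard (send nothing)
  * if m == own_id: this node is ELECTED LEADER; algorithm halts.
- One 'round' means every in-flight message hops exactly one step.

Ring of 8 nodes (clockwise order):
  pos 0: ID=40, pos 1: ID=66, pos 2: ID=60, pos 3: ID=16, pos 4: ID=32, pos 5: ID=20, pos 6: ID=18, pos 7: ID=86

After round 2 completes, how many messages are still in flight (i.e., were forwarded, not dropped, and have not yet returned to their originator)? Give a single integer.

Answer: 4

Derivation:
Round 1: pos1(id66) recv 40: drop; pos2(id60) recv 66: fwd; pos3(id16) recv 60: fwd; pos4(id32) recv 16: drop; pos5(id20) recv 32: fwd; pos6(id18) recv 20: fwd; pos7(id86) recv 18: drop; pos0(id40) recv 86: fwd
Round 2: pos3(id16) recv 66: fwd; pos4(id32) recv 60: fwd; pos6(id18) recv 32: fwd; pos7(id86) recv 20: drop; pos1(id66) recv 86: fwd
After round 2: 4 messages still in flight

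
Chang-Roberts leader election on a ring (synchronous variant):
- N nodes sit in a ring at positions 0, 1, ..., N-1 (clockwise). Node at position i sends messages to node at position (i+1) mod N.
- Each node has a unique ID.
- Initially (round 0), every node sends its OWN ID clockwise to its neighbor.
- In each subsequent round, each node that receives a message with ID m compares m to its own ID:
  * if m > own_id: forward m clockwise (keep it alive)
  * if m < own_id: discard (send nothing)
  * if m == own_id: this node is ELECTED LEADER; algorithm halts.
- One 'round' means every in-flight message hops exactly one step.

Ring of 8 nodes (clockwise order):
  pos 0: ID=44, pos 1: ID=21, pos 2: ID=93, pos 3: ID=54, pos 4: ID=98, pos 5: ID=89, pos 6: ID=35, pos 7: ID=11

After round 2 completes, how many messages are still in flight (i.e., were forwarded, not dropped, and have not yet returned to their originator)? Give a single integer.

Answer: 2

Derivation:
Round 1: pos1(id21) recv 44: fwd; pos2(id93) recv 21: drop; pos3(id54) recv 93: fwd; pos4(id98) recv 54: drop; pos5(id89) recv 98: fwd; pos6(id35) recv 89: fwd; pos7(id11) recv 35: fwd; pos0(id44) recv 11: drop
Round 2: pos2(id93) recv 44: drop; pos4(id98) recv 93: drop; pos6(id35) recv 98: fwd; pos7(id11) recv 89: fwd; pos0(id44) recv 35: drop
After round 2: 2 messages still in flight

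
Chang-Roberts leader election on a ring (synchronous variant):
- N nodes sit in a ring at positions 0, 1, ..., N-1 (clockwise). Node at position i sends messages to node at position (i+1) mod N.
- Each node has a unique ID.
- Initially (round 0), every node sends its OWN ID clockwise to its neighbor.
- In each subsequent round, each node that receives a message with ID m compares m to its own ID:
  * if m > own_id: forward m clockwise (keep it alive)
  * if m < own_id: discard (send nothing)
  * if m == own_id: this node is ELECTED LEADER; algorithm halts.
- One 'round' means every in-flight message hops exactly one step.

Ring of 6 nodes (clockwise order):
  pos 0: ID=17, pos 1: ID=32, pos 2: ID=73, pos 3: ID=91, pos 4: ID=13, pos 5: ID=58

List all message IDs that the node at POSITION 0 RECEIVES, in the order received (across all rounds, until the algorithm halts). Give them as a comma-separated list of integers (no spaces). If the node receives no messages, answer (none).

Round 1: pos1(id32) recv 17: drop; pos2(id73) recv 32: drop; pos3(id91) recv 73: drop; pos4(id13) recv 91: fwd; pos5(id58) recv 13: drop; pos0(id17) recv 58: fwd
Round 2: pos5(id58) recv 91: fwd; pos1(id32) recv 58: fwd
Round 3: pos0(id17) recv 91: fwd; pos2(id73) recv 58: drop
Round 4: pos1(id32) recv 91: fwd
Round 5: pos2(id73) recv 91: fwd
Round 6: pos3(id91) recv 91: ELECTED

Answer: 58,91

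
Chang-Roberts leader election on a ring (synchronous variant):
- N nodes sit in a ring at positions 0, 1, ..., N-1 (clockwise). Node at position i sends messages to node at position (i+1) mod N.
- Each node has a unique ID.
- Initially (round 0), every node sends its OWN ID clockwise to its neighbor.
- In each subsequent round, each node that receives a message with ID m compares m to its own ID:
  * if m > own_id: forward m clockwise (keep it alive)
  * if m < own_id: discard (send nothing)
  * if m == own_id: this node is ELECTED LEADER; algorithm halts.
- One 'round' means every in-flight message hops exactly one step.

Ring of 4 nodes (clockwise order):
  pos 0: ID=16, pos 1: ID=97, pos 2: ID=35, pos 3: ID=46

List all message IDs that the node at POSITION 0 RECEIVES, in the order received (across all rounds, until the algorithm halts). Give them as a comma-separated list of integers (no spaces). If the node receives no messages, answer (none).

Round 1: pos1(id97) recv 16: drop; pos2(id35) recv 97: fwd; pos3(id46) recv 35: drop; pos0(id16) recv 46: fwd
Round 2: pos3(id46) recv 97: fwd; pos1(id97) recv 46: drop
Round 3: pos0(id16) recv 97: fwd
Round 4: pos1(id97) recv 97: ELECTED

Answer: 46,97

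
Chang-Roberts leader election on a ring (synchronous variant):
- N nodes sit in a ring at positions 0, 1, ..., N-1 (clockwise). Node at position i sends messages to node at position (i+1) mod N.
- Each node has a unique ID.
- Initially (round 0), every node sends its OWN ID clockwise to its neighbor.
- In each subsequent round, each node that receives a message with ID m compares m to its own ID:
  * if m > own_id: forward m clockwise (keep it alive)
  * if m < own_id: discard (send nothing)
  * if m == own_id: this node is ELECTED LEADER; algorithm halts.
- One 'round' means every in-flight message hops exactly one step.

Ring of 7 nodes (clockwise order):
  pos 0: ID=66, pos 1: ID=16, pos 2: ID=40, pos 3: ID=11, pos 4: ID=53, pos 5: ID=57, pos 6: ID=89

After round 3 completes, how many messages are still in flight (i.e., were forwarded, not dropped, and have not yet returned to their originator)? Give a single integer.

Round 1: pos1(id16) recv 66: fwd; pos2(id40) recv 16: drop; pos3(id11) recv 40: fwd; pos4(id53) recv 11: drop; pos5(id57) recv 53: drop; pos6(id89) recv 57: drop; pos0(id66) recv 89: fwd
Round 2: pos2(id40) recv 66: fwd; pos4(id53) recv 40: drop; pos1(id16) recv 89: fwd
Round 3: pos3(id11) recv 66: fwd; pos2(id40) recv 89: fwd
After round 3: 2 messages still in flight

Answer: 2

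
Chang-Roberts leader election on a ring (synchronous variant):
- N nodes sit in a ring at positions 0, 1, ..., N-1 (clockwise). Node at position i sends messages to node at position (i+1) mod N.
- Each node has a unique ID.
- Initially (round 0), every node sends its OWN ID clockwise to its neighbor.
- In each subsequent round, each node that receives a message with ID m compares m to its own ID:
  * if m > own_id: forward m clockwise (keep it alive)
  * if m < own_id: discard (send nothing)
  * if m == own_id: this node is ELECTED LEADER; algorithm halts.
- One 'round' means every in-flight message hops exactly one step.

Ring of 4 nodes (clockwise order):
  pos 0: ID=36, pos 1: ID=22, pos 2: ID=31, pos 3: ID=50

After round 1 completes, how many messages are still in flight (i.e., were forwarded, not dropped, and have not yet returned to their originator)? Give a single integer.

Answer: 2

Derivation:
Round 1: pos1(id22) recv 36: fwd; pos2(id31) recv 22: drop; pos3(id50) recv 31: drop; pos0(id36) recv 50: fwd
After round 1: 2 messages still in flight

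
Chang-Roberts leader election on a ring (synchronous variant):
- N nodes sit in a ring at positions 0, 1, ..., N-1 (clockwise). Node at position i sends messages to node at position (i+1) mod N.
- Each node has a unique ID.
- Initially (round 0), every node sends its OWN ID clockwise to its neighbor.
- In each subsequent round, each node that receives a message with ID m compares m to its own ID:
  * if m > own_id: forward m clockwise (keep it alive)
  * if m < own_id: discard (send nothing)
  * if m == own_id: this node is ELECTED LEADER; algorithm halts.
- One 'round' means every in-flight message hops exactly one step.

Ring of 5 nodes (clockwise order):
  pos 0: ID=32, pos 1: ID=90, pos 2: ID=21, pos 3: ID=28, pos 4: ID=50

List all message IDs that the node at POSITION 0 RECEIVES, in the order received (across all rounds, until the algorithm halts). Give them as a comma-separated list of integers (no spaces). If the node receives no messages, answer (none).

Round 1: pos1(id90) recv 32: drop; pos2(id21) recv 90: fwd; pos3(id28) recv 21: drop; pos4(id50) recv 28: drop; pos0(id32) recv 50: fwd
Round 2: pos3(id28) recv 90: fwd; pos1(id90) recv 50: drop
Round 3: pos4(id50) recv 90: fwd
Round 4: pos0(id32) recv 90: fwd
Round 5: pos1(id90) recv 90: ELECTED

Answer: 50,90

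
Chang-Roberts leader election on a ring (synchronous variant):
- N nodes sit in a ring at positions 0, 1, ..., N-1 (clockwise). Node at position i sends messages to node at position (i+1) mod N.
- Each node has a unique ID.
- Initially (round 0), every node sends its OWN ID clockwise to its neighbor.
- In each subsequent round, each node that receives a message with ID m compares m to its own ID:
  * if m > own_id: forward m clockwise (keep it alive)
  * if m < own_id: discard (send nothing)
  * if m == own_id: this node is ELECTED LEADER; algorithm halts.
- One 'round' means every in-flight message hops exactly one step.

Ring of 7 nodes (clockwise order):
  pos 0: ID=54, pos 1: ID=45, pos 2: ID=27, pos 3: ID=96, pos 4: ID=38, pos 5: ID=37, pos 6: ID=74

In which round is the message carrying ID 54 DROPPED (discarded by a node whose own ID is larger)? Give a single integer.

Answer: 3

Derivation:
Round 1: pos1(id45) recv 54: fwd; pos2(id27) recv 45: fwd; pos3(id96) recv 27: drop; pos4(id38) recv 96: fwd; pos5(id37) recv 38: fwd; pos6(id74) recv 37: drop; pos0(id54) recv 74: fwd
Round 2: pos2(id27) recv 54: fwd; pos3(id96) recv 45: drop; pos5(id37) recv 96: fwd; pos6(id74) recv 38: drop; pos1(id45) recv 74: fwd
Round 3: pos3(id96) recv 54: drop; pos6(id74) recv 96: fwd; pos2(id27) recv 74: fwd
Round 4: pos0(id54) recv 96: fwd; pos3(id96) recv 74: drop
Round 5: pos1(id45) recv 96: fwd
Round 6: pos2(id27) recv 96: fwd
Round 7: pos3(id96) recv 96: ELECTED
Message ID 54 originates at pos 0; dropped at pos 3 in round 3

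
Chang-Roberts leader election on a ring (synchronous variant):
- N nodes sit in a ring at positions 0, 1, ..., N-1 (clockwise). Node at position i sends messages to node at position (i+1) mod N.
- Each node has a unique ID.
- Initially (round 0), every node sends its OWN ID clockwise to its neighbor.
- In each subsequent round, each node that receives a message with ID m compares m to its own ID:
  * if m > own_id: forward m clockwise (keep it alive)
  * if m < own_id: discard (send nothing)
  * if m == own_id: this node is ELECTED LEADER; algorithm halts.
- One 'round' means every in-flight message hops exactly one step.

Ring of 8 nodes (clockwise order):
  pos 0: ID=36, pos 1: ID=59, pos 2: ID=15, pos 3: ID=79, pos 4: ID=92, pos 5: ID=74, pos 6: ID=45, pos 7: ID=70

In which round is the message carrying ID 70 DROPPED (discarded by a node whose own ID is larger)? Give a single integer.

Round 1: pos1(id59) recv 36: drop; pos2(id15) recv 59: fwd; pos3(id79) recv 15: drop; pos4(id92) recv 79: drop; pos5(id74) recv 92: fwd; pos6(id45) recv 74: fwd; pos7(id70) recv 45: drop; pos0(id36) recv 70: fwd
Round 2: pos3(id79) recv 59: drop; pos6(id45) recv 92: fwd; pos7(id70) recv 74: fwd; pos1(id59) recv 70: fwd
Round 3: pos7(id70) recv 92: fwd; pos0(id36) recv 74: fwd; pos2(id15) recv 70: fwd
Round 4: pos0(id36) recv 92: fwd; pos1(id59) recv 74: fwd; pos3(id79) recv 70: drop
Round 5: pos1(id59) recv 92: fwd; pos2(id15) recv 74: fwd
Round 6: pos2(id15) recv 92: fwd; pos3(id79) recv 74: drop
Round 7: pos3(id79) recv 92: fwd
Round 8: pos4(id92) recv 92: ELECTED
Message ID 70 originates at pos 7; dropped at pos 3 in round 4

Answer: 4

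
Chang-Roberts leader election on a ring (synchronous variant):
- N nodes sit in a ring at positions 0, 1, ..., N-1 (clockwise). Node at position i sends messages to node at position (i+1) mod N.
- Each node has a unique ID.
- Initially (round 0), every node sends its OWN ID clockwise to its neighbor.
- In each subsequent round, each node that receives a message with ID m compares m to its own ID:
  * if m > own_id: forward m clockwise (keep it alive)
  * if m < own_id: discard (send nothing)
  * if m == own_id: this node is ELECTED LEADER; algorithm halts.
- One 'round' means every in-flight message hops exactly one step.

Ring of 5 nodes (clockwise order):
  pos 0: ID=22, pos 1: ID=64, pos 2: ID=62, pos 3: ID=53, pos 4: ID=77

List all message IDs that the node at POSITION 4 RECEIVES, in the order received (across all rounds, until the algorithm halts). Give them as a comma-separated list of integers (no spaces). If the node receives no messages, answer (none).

Round 1: pos1(id64) recv 22: drop; pos2(id62) recv 64: fwd; pos3(id53) recv 62: fwd; pos4(id77) recv 53: drop; pos0(id22) recv 77: fwd
Round 2: pos3(id53) recv 64: fwd; pos4(id77) recv 62: drop; pos1(id64) recv 77: fwd
Round 3: pos4(id77) recv 64: drop; pos2(id62) recv 77: fwd
Round 4: pos3(id53) recv 77: fwd
Round 5: pos4(id77) recv 77: ELECTED

Answer: 53,62,64,77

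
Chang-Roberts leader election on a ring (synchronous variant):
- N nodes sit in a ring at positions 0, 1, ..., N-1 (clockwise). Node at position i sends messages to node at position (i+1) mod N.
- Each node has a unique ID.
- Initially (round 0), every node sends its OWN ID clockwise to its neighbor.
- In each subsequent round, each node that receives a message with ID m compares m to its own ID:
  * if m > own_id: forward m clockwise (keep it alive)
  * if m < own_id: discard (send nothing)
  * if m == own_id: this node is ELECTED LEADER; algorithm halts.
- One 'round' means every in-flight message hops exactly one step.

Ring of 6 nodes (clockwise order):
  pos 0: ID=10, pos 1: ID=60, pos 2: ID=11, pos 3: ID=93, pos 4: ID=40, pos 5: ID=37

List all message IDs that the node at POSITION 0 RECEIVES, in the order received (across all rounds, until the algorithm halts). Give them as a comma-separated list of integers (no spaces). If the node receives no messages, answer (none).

Round 1: pos1(id60) recv 10: drop; pos2(id11) recv 60: fwd; pos3(id93) recv 11: drop; pos4(id40) recv 93: fwd; pos5(id37) recv 40: fwd; pos0(id10) recv 37: fwd
Round 2: pos3(id93) recv 60: drop; pos5(id37) recv 93: fwd; pos0(id10) recv 40: fwd; pos1(id60) recv 37: drop
Round 3: pos0(id10) recv 93: fwd; pos1(id60) recv 40: drop
Round 4: pos1(id60) recv 93: fwd
Round 5: pos2(id11) recv 93: fwd
Round 6: pos3(id93) recv 93: ELECTED

Answer: 37,40,93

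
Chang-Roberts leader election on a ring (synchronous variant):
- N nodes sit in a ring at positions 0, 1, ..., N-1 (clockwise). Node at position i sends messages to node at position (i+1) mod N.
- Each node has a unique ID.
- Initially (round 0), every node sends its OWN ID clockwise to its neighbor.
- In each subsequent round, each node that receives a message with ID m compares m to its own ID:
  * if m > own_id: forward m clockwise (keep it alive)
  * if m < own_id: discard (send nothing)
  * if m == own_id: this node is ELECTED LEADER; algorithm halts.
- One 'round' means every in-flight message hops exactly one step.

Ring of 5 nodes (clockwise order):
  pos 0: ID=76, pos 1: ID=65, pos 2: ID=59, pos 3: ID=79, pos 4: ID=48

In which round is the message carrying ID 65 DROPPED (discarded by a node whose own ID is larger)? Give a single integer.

Round 1: pos1(id65) recv 76: fwd; pos2(id59) recv 65: fwd; pos3(id79) recv 59: drop; pos4(id48) recv 79: fwd; pos0(id76) recv 48: drop
Round 2: pos2(id59) recv 76: fwd; pos3(id79) recv 65: drop; pos0(id76) recv 79: fwd
Round 3: pos3(id79) recv 76: drop; pos1(id65) recv 79: fwd
Round 4: pos2(id59) recv 79: fwd
Round 5: pos3(id79) recv 79: ELECTED
Message ID 65 originates at pos 1; dropped at pos 3 in round 2

Answer: 2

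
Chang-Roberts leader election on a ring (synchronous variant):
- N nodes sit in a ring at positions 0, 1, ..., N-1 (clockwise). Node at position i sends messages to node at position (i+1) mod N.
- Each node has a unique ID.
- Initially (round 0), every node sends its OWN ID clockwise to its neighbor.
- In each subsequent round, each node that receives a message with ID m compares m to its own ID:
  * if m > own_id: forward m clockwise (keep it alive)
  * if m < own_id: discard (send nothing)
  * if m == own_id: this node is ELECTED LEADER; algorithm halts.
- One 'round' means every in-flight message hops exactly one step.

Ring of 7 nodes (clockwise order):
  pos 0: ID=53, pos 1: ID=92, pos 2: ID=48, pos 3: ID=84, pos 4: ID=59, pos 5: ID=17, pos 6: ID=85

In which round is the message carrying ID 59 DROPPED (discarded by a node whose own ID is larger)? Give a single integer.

Round 1: pos1(id92) recv 53: drop; pos2(id48) recv 92: fwd; pos3(id84) recv 48: drop; pos4(id59) recv 84: fwd; pos5(id17) recv 59: fwd; pos6(id85) recv 17: drop; pos0(id53) recv 85: fwd
Round 2: pos3(id84) recv 92: fwd; pos5(id17) recv 84: fwd; pos6(id85) recv 59: drop; pos1(id92) recv 85: drop
Round 3: pos4(id59) recv 92: fwd; pos6(id85) recv 84: drop
Round 4: pos5(id17) recv 92: fwd
Round 5: pos6(id85) recv 92: fwd
Round 6: pos0(id53) recv 92: fwd
Round 7: pos1(id92) recv 92: ELECTED
Message ID 59 originates at pos 4; dropped at pos 6 in round 2

Answer: 2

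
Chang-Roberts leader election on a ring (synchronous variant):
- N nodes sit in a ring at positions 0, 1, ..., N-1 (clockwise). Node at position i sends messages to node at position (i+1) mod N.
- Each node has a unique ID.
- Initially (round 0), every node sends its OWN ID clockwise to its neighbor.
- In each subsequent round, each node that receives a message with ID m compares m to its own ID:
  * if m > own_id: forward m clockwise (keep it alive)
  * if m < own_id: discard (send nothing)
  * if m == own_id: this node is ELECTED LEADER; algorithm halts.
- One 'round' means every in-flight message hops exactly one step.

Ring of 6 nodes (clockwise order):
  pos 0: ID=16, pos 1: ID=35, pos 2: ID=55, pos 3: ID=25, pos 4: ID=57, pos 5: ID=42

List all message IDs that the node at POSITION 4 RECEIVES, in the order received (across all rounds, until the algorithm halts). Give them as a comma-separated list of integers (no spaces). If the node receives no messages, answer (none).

Answer: 25,55,57

Derivation:
Round 1: pos1(id35) recv 16: drop; pos2(id55) recv 35: drop; pos3(id25) recv 55: fwd; pos4(id57) recv 25: drop; pos5(id42) recv 57: fwd; pos0(id16) recv 42: fwd
Round 2: pos4(id57) recv 55: drop; pos0(id16) recv 57: fwd; pos1(id35) recv 42: fwd
Round 3: pos1(id35) recv 57: fwd; pos2(id55) recv 42: drop
Round 4: pos2(id55) recv 57: fwd
Round 5: pos3(id25) recv 57: fwd
Round 6: pos4(id57) recv 57: ELECTED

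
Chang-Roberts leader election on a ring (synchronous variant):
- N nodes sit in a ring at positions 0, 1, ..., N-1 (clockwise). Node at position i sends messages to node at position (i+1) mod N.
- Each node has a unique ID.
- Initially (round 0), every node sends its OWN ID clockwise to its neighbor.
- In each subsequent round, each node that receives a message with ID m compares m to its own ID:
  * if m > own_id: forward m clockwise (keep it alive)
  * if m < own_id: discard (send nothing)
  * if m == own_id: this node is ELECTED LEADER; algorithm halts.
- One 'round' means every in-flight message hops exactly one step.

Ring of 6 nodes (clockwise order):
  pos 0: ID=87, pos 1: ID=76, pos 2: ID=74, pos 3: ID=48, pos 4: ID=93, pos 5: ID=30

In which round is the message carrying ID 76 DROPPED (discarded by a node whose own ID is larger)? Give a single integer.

Answer: 3

Derivation:
Round 1: pos1(id76) recv 87: fwd; pos2(id74) recv 76: fwd; pos3(id48) recv 74: fwd; pos4(id93) recv 48: drop; pos5(id30) recv 93: fwd; pos0(id87) recv 30: drop
Round 2: pos2(id74) recv 87: fwd; pos3(id48) recv 76: fwd; pos4(id93) recv 74: drop; pos0(id87) recv 93: fwd
Round 3: pos3(id48) recv 87: fwd; pos4(id93) recv 76: drop; pos1(id76) recv 93: fwd
Round 4: pos4(id93) recv 87: drop; pos2(id74) recv 93: fwd
Round 5: pos3(id48) recv 93: fwd
Round 6: pos4(id93) recv 93: ELECTED
Message ID 76 originates at pos 1; dropped at pos 4 in round 3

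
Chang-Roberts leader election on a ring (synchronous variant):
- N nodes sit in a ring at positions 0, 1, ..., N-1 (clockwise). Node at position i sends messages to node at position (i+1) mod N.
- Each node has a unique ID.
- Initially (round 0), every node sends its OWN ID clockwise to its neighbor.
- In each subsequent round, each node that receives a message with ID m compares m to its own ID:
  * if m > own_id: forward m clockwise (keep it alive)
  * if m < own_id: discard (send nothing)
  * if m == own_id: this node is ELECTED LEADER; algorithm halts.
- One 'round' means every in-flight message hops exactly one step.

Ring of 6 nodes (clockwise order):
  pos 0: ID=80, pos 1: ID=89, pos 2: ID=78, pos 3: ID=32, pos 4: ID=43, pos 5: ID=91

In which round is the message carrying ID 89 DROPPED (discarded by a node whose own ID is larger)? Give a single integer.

Round 1: pos1(id89) recv 80: drop; pos2(id78) recv 89: fwd; pos3(id32) recv 78: fwd; pos4(id43) recv 32: drop; pos5(id91) recv 43: drop; pos0(id80) recv 91: fwd
Round 2: pos3(id32) recv 89: fwd; pos4(id43) recv 78: fwd; pos1(id89) recv 91: fwd
Round 3: pos4(id43) recv 89: fwd; pos5(id91) recv 78: drop; pos2(id78) recv 91: fwd
Round 4: pos5(id91) recv 89: drop; pos3(id32) recv 91: fwd
Round 5: pos4(id43) recv 91: fwd
Round 6: pos5(id91) recv 91: ELECTED
Message ID 89 originates at pos 1; dropped at pos 5 in round 4

Answer: 4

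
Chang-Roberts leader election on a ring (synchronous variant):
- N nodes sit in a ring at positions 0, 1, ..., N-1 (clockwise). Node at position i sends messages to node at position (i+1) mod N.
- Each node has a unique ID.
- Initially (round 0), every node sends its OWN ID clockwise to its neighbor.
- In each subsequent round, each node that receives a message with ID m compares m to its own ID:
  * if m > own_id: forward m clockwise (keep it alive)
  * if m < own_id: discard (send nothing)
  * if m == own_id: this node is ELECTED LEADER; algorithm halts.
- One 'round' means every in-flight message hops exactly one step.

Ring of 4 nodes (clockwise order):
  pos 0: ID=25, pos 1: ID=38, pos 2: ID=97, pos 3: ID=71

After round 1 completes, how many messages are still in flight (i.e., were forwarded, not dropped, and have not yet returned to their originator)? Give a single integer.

Round 1: pos1(id38) recv 25: drop; pos2(id97) recv 38: drop; pos3(id71) recv 97: fwd; pos0(id25) recv 71: fwd
After round 1: 2 messages still in flight

Answer: 2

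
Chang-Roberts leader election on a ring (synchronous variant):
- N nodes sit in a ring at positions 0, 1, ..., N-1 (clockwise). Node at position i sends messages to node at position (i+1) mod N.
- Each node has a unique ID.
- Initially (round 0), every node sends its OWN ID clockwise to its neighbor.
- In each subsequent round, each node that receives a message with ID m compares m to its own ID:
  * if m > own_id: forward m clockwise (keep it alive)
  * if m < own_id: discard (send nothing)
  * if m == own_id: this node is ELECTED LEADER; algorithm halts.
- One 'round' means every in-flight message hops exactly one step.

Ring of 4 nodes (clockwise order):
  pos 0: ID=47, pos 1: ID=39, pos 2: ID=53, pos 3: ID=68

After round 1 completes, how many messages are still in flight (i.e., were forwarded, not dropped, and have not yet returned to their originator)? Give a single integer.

Answer: 2

Derivation:
Round 1: pos1(id39) recv 47: fwd; pos2(id53) recv 39: drop; pos3(id68) recv 53: drop; pos0(id47) recv 68: fwd
After round 1: 2 messages still in flight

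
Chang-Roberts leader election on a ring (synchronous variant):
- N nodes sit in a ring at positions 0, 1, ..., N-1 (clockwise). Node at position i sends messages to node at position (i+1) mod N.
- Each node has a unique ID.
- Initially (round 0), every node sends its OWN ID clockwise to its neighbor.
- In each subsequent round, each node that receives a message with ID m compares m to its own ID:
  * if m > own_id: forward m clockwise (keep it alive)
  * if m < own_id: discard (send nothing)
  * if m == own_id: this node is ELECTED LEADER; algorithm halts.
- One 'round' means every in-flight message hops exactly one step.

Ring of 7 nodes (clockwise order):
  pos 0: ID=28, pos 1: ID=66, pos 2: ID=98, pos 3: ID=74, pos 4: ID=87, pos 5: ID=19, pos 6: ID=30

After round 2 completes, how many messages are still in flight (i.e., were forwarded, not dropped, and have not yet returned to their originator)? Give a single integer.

Answer: 2

Derivation:
Round 1: pos1(id66) recv 28: drop; pos2(id98) recv 66: drop; pos3(id74) recv 98: fwd; pos4(id87) recv 74: drop; pos5(id19) recv 87: fwd; pos6(id30) recv 19: drop; pos0(id28) recv 30: fwd
Round 2: pos4(id87) recv 98: fwd; pos6(id30) recv 87: fwd; pos1(id66) recv 30: drop
After round 2: 2 messages still in flight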